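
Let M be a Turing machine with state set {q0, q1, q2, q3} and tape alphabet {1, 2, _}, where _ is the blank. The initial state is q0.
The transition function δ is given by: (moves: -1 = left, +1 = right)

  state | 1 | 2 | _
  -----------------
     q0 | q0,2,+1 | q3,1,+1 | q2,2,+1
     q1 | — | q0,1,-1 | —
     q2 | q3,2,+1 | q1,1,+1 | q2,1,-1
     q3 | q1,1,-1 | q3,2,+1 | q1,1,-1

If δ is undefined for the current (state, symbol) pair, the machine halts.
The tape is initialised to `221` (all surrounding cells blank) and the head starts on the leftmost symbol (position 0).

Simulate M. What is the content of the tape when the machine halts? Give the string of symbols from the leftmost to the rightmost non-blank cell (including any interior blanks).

22211

q0 | [2]21__   read 2 → write 1, move +1, go to q3
q3 | 1[2]1__   read 2 → write 2, move +1, go to q3
q3 | 12[1]__   read 1 → write 1, move -1, go to q1
q1 | 1[2]1__   read 2 → write 1, move -1, go to q0
q0 | [1]11__   read 1 → write 2, move +1, go to q0
q0 | 2[1]1__   read 1 → write 2, move +1, go to q0
q0 | 22[1]__   read 1 → write 2, move +1, go to q0
q0 | 222[_]_   read _ → write 2, move +1, go to q2
q2 | 2222[_]   read _ → write 1, move -1, go to q2
q2 | 222[2]1   read 2 → write 1, move +1, go to q1
q1 | 2221[1]
The non-blank tape span at halt is 22211.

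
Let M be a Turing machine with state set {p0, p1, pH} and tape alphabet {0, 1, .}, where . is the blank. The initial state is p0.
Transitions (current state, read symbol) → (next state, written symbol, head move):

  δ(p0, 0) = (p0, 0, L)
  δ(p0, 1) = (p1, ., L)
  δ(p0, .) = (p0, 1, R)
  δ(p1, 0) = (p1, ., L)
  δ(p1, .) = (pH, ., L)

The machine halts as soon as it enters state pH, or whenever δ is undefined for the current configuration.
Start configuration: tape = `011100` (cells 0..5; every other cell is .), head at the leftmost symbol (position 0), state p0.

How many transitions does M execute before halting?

5

state=p0 head=0 tape=...[0]11100   (p0,0)→(p0,0,L)
state=p0 head=-1 tape=..[.]011100   (p0,.)→(p0,1,R)
state=p0 head=0 tape=..1[0]11100   (p0,0)→(p0,0,L)
state=p0 head=-1 tape=..[1]011100   (p0,1)→(p1,.,L)
state=p1 head=-2 tape=.[.].011100   (p1,.)→(pH,.,L)
state=pH head=-3 tape=[.]..011100
M halts after 5 transitions.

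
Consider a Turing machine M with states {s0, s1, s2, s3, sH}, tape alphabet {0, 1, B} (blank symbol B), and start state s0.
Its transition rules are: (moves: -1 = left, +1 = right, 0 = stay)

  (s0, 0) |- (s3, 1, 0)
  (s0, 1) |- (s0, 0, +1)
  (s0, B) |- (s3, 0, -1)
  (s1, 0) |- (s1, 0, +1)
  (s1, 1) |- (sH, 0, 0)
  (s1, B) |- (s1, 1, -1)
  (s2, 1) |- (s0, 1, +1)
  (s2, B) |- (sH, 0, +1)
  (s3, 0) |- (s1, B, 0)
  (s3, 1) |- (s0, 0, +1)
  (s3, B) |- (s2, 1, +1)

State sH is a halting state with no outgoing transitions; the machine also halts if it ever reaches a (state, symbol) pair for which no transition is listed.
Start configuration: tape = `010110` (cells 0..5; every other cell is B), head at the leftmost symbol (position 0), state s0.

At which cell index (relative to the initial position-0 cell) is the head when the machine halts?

5

state=s0 head=0 tape=[0]10110B   (s0,0)→(s3,1,0)
state=s3 head=0 tape=[1]10110B   (s3,1)→(s0,0,+1)
state=s0 head=1 tape=0[1]0110B   (s0,1)→(s0,0,+1)
state=s0 head=2 tape=00[0]110B   (s0,0)→(s3,1,0)
state=s3 head=2 tape=00[1]110B   (s3,1)→(s0,0,+1)
state=s0 head=3 tape=000[1]10B   (s0,1)→(s0,0,+1)
state=s0 head=4 tape=0000[1]0B   (s0,1)→(s0,0,+1)
state=s0 head=5 tape=00000[0]B   (s0,0)→(s3,1,0)
state=s3 head=5 tape=00000[1]B   (s3,1)→(s0,0,+1)
state=s0 head=6 tape=000000[B]   (s0,B)→(s3,0,-1)
state=s3 head=5 tape=00000[0]0   (s3,0)→(s1,B,0)
state=s1 head=5 tape=00000[B]0   (s1,B)→(s1,1,-1)
state=s1 head=4 tape=0000[0]10   (s1,0)→(s1,0,+1)
state=s1 head=5 tape=00000[1]0   (s1,1)→(sH,0,0)
state=sH head=5 tape=00000[0]0
At halt the head is at cell 5.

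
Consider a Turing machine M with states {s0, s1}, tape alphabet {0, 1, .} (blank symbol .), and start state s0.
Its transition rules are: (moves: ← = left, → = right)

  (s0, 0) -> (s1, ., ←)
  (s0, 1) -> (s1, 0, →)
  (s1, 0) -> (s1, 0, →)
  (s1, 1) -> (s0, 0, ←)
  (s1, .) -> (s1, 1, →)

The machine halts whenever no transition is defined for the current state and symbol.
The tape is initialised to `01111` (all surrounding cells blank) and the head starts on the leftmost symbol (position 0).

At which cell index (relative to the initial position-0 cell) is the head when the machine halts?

-2

state=s0 head=0 tape=..[0]1111   (s0,0)→(s1,.,←)
state=s1 head=-1 tape=.[.].1111   (s1,.)→(s1,1,→)
state=s1 head=0 tape=.1[.]1111   (s1,.)→(s1,1,→)
state=s1 head=1 tape=.11[1]111   (s1,1)→(s0,0,←)
state=s0 head=0 tape=.1[1]0111   (s0,1)→(s1,0,→)
state=s1 head=1 tape=.10[0]111   (s1,0)→(s1,0,→)
state=s1 head=2 tape=.100[1]11   (s1,1)→(s0,0,←)
state=s0 head=1 tape=.10[0]011   (s0,0)→(s1,.,←)
state=s1 head=0 tape=.1[0].011   (s1,0)→(s1,0,→)
state=s1 head=1 tape=.10[.]011   (s1,.)→(s1,1,→)
state=s1 head=2 tape=.101[0]11   (s1,0)→(s1,0,→)
state=s1 head=3 tape=.1010[1]1   (s1,1)→(s0,0,←)
state=s0 head=2 tape=.101[0]01   (s0,0)→(s1,.,←)
state=s1 head=1 tape=.10[1].01   (s1,1)→(s0,0,←)
state=s0 head=0 tape=.1[0]0.01   (s0,0)→(s1,.,←)
state=s1 head=-1 tape=.[1].0.01   (s1,1)→(s0,0,←)
state=s0 head=-2 tape=[.]0.0.01
At halt the head is at cell -2.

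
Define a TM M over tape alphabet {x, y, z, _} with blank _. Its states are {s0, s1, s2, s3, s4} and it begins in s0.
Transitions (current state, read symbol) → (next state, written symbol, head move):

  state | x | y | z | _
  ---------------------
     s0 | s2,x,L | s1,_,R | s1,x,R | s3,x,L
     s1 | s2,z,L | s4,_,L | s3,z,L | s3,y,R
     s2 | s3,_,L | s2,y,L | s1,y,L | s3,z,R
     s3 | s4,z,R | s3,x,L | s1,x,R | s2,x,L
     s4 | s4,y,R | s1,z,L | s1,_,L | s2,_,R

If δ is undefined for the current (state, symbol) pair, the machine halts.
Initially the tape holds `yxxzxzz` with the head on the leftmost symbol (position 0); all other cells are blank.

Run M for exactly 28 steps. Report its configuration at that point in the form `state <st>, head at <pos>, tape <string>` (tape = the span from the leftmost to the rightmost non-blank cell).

state=s0 head=0 tape=____[y]xxzxzz   (s0,y)→(s1,_,R)
state=s1 head=1 tape=_____[x]xzxzz   (s1,x)→(s2,z,L)
state=s2 head=0 tape=____[_]zxzxzz   (s2,_)→(s3,z,R)
state=s3 head=1 tape=____z[z]xzxzz   (s3,z)→(s1,x,R)
state=s1 head=2 tape=____zx[x]zxzz   (s1,x)→(s2,z,L)
state=s2 head=1 tape=____z[x]zzxzz   (s2,x)→(s3,_,L)
state=s3 head=0 tape=____[z]_zzxzz   (s3,z)→(s1,x,R)
state=s1 head=1 tape=____x[_]zzxzz   (s1,_)→(s3,y,R)
state=s3 head=2 tape=____xy[z]zxzz   (s3,z)→(s1,x,R)
state=s1 head=3 tape=____xyx[z]xzz   (s1,z)→(s3,z,L)
state=s3 head=2 tape=____xy[x]zxzz   (s3,x)→(s4,z,R)
state=s4 head=3 tape=____xyz[z]xzz   (s4,z)→(s1,_,L)
state=s1 head=2 tape=____xy[z]_xzz   (s1,z)→(s3,z,L)
state=s3 head=1 tape=____x[y]z_xzz   (s3,y)→(s3,x,L)
state=s3 head=0 tape=____[x]xz_xzz   (s3,x)→(s4,z,R)
state=s4 head=1 tape=____z[x]z_xzz   (s4,x)→(s4,y,R)
state=s4 head=2 tape=____zy[z]_xzz   (s4,z)→(s1,_,L)
state=s1 head=1 tape=____z[y]__xzz   (s1,y)→(s4,_,L)
state=s4 head=0 tape=____[z]___xzz   (s4,z)→(s1,_,L)
state=s1 head=-1 tape=___[_]____xzz   (s1,_)→(s3,y,R)
state=s3 head=0 tape=___y[_]___xzz   (s3,_)→(s2,x,L)
state=s2 head=-1 tape=___[y]x___xzz   (s2,y)→(s2,y,L)
state=s2 head=-2 tape=__[_]yx___xzz   (s2,_)→(s3,z,R)
state=s3 head=-1 tape=__z[y]x___xzz   (s3,y)→(s3,x,L)
state=s3 head=-2 tape=__[z]xx___xzz   (s3,z)→(s1,x,R)
state=s1 head=-1 tape=__x[x]x___xzz   (s1,x)→(s2,z,L)
state=s2 head=-2 tape=__[x]zx___xzz   (s2,x)→(s3,_,L)
state=s3 head=-3 tape=_[_]_zx___xzz   (s3,_)→(s2,x,L)
state=s2 head=-4 tape=[_]x_zx___xzz
After 28 steps: state s2, head at -4, tape x_zx___xzz.

state s2, head at -4, tape x_zx___xzz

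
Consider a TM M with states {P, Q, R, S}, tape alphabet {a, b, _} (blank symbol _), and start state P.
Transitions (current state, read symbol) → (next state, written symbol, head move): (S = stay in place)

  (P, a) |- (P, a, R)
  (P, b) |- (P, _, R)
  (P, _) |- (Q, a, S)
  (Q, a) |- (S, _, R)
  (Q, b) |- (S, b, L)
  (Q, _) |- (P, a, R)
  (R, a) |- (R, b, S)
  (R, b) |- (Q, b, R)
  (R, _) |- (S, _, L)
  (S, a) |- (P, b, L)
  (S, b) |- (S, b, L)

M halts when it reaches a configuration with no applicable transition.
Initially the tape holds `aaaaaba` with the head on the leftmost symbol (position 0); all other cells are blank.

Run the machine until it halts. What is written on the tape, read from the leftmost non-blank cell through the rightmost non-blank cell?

state=P head=0 tape=[a]aaaaba__   (P,a)→(P,a,R)
state=P head=1 tape=a[a]aaaba__   (P,a)→(P,a,R)
state=P head=2 tape=aa[a]aaba__   (P,a)→(P,a,R)
state=P head=3 tape=aaa[a]aba__   (P,a)→(P,a,R)
state=P head=4 tape=aaaa[a]ba__   (P,a)→(P,a,R)
state=P head=5 tape=aaaaa[b]a__   (P,b)→(P,_,R)
state=P head=6 tape=aaaaa_[a]__   (P,a)→(P,a,R)
state=P head=7 tape=aaaaa_a[_]_   (P,_)→(Q,a,S)
state=Q head=7 tape=aaaaa_a[a]_   (Q,a)→(S,_,R)
state=S head=8 tape=aaaaa_a_[_]
The non-blank tape span at halt is aaaaa_a.

aaaaa_a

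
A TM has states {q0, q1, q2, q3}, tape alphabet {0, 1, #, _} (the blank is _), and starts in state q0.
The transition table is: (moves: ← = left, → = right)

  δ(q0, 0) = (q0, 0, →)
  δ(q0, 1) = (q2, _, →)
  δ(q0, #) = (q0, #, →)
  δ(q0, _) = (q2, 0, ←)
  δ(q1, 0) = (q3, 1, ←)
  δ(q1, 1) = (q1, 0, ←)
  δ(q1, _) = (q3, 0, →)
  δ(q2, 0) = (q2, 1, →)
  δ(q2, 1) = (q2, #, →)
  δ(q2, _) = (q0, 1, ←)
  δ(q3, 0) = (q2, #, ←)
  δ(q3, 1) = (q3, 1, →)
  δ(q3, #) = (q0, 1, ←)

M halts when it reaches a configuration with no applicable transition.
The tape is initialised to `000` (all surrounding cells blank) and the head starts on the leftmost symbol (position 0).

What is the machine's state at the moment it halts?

state=q0 head=0 tape=[0]00____   (q0,0)→(q0,0,→)
state=q0 head=1 tape=0[0]0____   (q0,0)→(q0,0,→)
state=q0 head=2 tape=00[0]____   (q0,0)→(q0,0,→)
state=q0 head=3 tape=000[_]___   (q0,_)→(q2,0,←)
state=q2 head=2 tape=00[0]0___   (q2,0)→(q2,1,→)
state=q2 head=3 tape=001[0]___   (q2,0)→(q2,1,→)
state=q2 head=4 tape=0011[_]__   (q2,_)→(q0,1,←)
state=q0 head=3 tape=001[1]1__   (q0,1)→(q2,_,→)
state=q2 head=4 tape=001_[1]__   (q2,1)→(q2,#,→)
state=q2 head=5 tape=001_#[_]_   (q2,_)→(q0,1,←)
state=q0 head=4 tape=001_[#]1_   (q0,#)→(q0,#,→)
state=q0 head=5 tape=001_#[1]_   (q0,1)→(q2,_,→)
state=q2 head=6 tape=001_#_[_]   (q2,_)→(q0,1,←)
state=q0 head=5 tape=001_#[_]1   (q0,_)→(q2,0,←)
state=q2 head=4 tape=001_[#]01
No transition is defined for (q2, #); M halts in state q2.

q2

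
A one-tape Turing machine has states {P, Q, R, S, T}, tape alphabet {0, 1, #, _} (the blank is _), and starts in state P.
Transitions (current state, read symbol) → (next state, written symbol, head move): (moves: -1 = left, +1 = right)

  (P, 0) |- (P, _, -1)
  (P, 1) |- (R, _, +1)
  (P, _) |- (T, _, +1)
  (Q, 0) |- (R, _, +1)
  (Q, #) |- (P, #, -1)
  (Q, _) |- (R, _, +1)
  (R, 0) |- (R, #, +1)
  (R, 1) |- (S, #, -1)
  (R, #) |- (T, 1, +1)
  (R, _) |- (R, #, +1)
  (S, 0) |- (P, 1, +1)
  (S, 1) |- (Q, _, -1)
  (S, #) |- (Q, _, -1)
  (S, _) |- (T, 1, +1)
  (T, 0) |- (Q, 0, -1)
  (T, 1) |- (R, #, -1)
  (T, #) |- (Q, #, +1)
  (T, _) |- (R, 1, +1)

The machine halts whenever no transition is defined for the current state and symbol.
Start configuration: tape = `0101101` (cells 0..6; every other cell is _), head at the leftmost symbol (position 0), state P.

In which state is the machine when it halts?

P | _[0]101101   read 0 → write _, move -1, go to P
P | [_]_101101   read _ → write _, move +1, go to T
T | _[_]101101   read _ → write 1, move +1, go to R
R | _1[1]01101   read 1 → write #, move -1, go to S
S | _[1]#01101   read 1 → write _, move -1, go to Q
Q | [_]_#01101   read _ → write _, move +1, go to R
R | _[_]#01101   read _ → write #, move +1, go to R
R | _#[#]01101   read # → write 1, move +1, go to T
T | _#1[0]1101   read 0 → write 0, move -1, go to Q
Q | _#[1]01101
No transition is defined for (Q, 1); M halts in state Q.

Q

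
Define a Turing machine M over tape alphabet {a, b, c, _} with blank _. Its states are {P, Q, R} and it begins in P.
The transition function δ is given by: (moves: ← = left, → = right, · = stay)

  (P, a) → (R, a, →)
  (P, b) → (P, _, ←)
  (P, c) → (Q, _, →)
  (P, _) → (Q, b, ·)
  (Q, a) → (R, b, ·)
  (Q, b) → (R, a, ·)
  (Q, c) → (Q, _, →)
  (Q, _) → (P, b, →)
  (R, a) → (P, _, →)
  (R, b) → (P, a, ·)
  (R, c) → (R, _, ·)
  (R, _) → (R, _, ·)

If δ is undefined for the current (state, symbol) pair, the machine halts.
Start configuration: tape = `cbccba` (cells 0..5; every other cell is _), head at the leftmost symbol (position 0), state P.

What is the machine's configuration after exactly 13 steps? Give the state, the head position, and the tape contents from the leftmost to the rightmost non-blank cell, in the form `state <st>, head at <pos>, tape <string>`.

state=P head=0 tape=[c]bccba_   (P,c)→(Q,_,→)
state=Q head=1 tape=_[b]ccba_   (Q,b)→(R,a,·)
state=R head=1 tape=_[a]ccba_   (R,a)→(P,_,→)
state=P head=2 tape=__[c]cba_   (P,c)→(Q,_,→)
state=Q head=3 tape=___[c]ba_   (Q,c)→(Q,_,→)
state=Q head=4 tape=____[b]a_   (Q,b)→(R,a,·)
state=R head=4 tape=____[a]a_   (R,a)→(P,_,→)
state=P head=5 tape=_____[a]_   (P,a)→(R,a,→)
state=R head=6 tape=_____a[_]   (R,_)→(R,_,·)
state=R head=6 tape=_____a[_]   (R,_)→(R,_,·)
state=R head=6 tape=_____a[_]   (R,_)→(R,_,·)
state=R head=6 tape=_____a[_]   (R,_)→(R,_,·)
state=R head=6 tape=_____a[_]   (R,_)→(R,_,·)
state=R head=6 tape=_____a[_]
After 13 steps: state R, head at 6, tape a.

state R, head at 6, tape a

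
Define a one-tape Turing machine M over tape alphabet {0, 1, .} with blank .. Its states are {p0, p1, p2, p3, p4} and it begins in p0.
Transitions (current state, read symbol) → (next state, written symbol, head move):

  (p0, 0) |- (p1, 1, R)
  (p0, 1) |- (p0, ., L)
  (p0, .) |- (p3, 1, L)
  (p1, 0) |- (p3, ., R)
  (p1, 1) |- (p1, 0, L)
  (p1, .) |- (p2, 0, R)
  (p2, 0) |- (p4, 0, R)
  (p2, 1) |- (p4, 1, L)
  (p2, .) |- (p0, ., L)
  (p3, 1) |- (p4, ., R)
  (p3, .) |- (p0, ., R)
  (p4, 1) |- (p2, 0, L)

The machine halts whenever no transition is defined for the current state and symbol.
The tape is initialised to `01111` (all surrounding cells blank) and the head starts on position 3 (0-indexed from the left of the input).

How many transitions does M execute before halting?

12

state=p0 head=3 tape=011[1]1   (p0,1)→(p0,.,L)
state=p0 head=2 tape=01[1].1   (p0,1)→(p0,.,L)
state=p0 head=1 tape=0[1]..1   (p0,1)→(p0,.,L)
state=p0 head=0 tape=[0]...1   (p0,0)→(p1,1,R)
state=p1 head=1 tape=1[.]..1   (p1,.)→(p2,0,R)
state=p2 head=2 tape=10[.].1   (p2,.)→(p0,.,L)
state=p0 head=1 tape=1[0]..1   (p0,0)→(p1,1,R)
state=p1 head=2 tape=11[.].1   (p1,.)→(p2,0,R)
state=p2 head=3 tape=110[.]1   (p2,.)→(p0,.,L)
state=p0 head=2 tape=11[0].1   (p0,0)→(p1,1,R)
state=p1 head=3 tape=111[.]1   (p1,.)→(p2,0,R)
state=p2 head=4 tape=1110[1]   (p2,1)→(p4,1,L)
state=p4 head=3 tape=111[0]1
M halts after 12 transitions.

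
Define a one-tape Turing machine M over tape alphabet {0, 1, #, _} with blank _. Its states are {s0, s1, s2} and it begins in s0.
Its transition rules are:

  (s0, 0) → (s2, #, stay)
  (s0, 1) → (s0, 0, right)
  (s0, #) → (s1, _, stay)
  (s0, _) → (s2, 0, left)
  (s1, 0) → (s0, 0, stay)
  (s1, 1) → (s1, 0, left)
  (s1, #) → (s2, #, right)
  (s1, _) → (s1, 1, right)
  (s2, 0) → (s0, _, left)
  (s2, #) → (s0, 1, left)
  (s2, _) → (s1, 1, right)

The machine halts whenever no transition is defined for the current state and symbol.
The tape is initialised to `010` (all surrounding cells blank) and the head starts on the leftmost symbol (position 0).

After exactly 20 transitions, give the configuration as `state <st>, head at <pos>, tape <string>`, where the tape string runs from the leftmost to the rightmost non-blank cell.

s0 | __[0]10   read 0 → write #, move stay, go to s2
s2 | __[#]10   read # → write 1, move left, go to s0
s0 | _[_]110   read _ → write 0, move left, go to s2
s2 | [_]0110   read _ → write 1, move right, go to s1
s1 | 1[0]110   read 0 → write 0, move stay, go to s0
s0 | 1[0]110   read 0 → write #, move stay, go to s2
s2 | 1[#]110   read # → write 1, move left, go to s0
s0 | [1]1110   read 1 → write 0, move right, go to s0
s0 | 0[1]110   read 1 → write 0, move right, go to s0
s0 | 00[1]10   read 1 → write 0, move right, go to s0
s0 | 000[1]0   read 1 → write 0, move right, go to s0
s0 | 0000[0]   read 0 → write #, move stay, go to s2
s2 | 0000[#]   read # → write 1, move left, go to s0
s0 | 000[0]1   read 0 → write #, move stay, go to s2
s2 | 000[#]1   read # → write 1, move left, go to s0
s0 | 00[0]11   read 0 → write #, move stay, go to s2
s2 | 00[#]11   read # → write 1, move left, go to s0
s0 | 0[0]111   read 0 → write #, move stay, go to s2
s2 | 0[#]111   read # → write 1, move left, go to s0
s0 | [0]1111   read 0 → write #, move stay, go to s2
s2 | [#]1111
After 20 steps: state s2, head at -2, tape #1111.

state s2, head at -2, tape #1111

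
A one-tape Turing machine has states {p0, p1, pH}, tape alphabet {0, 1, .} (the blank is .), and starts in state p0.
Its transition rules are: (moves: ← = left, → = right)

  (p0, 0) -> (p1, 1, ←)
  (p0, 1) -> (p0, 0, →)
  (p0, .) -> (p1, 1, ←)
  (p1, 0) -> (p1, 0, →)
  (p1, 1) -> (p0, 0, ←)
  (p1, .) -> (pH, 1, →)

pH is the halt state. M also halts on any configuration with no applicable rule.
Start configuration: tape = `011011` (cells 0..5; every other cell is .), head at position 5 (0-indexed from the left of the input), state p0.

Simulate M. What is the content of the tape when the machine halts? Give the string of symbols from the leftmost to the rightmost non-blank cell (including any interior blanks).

state=p0 head=5 tape=.01101[1].   (p0,1)→(p0,0,→)
state=p0 head=6 tape=.011010[.]   (p0,.)→(p1,1,←)
state=p1 head=5 tape=.01101[0]1   (p1,0)→(p1,0,→)
state=p1 head=6 tape=.011010[1]   (p1,1)→(p0,0,←)
state=p0 head=5 tape=.01101[0]0   (p0,0)→(p1,1,←)
state=p1 head=4 tape=.0110[1]10   (p1,1)→(p0,0,←)
state=p0 head=3 tape=.011[0]010   (p0,0)→(p1,1,←)
state=p1 head=2 tape=.01[1]1010   (p1,1)→(p0,0,←)
state=p0 head=1 tape=.0[1]01010   (p0,1)→(p0,0,→)
state=p0 head=2 tape=.00[0]1010   (p0,0)→(p1,1,←)
state=p1 head=1 tape=.0[0]11010   (p1,0)→(p1,0,→)
state=p1 head=2 tape=.00[1]1010   (p1,1)→(p0,0,←)
state=p0 head=1 tape=.0[0]01010   (p0,0)→(p1,1,←)
state=p1 head=0 tape=.[0]101010   (p1,0)→(p1,0,→)
state=p1 head=1 tape=.0[1]01010   (p1,1)→(p0,0,←)
state=p0 head=0 tape=.[0]001010   (p0,0)→(p1,1,←)
state=p1 head=-1 tape=[.]1001010   (p1,.)→(pH,1,→)
state=pH head=0 tape=1[1]001010
The non-blank tape span at halt is 11001010.

11001010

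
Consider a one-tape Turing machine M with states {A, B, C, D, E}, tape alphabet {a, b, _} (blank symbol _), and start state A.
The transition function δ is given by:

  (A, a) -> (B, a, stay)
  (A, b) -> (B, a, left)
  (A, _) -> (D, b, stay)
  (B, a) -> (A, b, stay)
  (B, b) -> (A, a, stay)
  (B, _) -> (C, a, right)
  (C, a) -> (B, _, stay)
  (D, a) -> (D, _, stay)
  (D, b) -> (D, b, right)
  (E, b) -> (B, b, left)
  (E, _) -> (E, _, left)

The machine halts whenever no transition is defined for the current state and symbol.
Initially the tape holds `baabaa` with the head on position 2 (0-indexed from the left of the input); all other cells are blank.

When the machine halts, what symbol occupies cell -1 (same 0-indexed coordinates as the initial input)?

a

state=A head=2 tape=_ba[a]baa   (A,a)→(B,a,stay)
state=B head=2 tape=_ba[a]baa   (B,a)→(A,b,stay)
state=A head=2 tape=_ba[b]baa   (A,b)→(B,a,left)
state=B head=1 tape=_b[a]abaa   (B,a)→(A,b,stay)
state=A head=1 tape=_b[b]abaa   (A,b)→(B,a,left)
state=B head=0 tape=_[b]aabaa   (B,b)→(A,a,stay)
state=A head=0 tape=_[a]aabaa   (A,a)→(B,a,stay)
state=B head=0 tape=_[a]aabaa   (B,a)→(A,b,stay)
state=A head=0 tape=_[b]aabaa   (A,b)→(B,a,left)
state=B head=-1 tape=[_]aaabaa   (B,_)→(C,a,right)
state=C head=0 tape=a[a]aabaa   (C,a)→(B,_,stay)
state=B head=0 tape=a[_]aabaa   (B,_)→(C,a,right)
state=C head=1 tape=aa[a]abaa   (C,a)→(B,_,stay)
state=B head=1 tape=aa[_]abaa   (B,_)→(C,a,right)
state=C head=2 tape=aaa[a]baa   (C,a)→(B,_,stay)
state=B head=2 tape=aaa[_]baa   (B,_)→(C,a,right)
state=C head=3 tape=aaaa[b]aa
Cell -1 holds a when M halts.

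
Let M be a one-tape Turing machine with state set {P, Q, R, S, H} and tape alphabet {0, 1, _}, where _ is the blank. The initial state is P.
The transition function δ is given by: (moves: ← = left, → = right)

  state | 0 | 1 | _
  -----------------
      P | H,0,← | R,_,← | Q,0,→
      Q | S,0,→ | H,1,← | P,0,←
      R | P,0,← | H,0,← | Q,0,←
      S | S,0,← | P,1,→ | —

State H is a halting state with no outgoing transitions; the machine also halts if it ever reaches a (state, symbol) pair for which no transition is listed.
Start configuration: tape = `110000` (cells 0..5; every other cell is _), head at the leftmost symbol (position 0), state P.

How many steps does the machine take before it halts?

8

P | ____[1]10000   read 1 → write _, move ←, go to R
R | ___[_]_10000   read _ → write 0, move ←, go to Q
Q | __[_]0_10000   read _ → write 0, move ←, go to P
P | _[_]00_10000   read _ → write 0, move →, go to Q
Q | _0[0]0_10000   read 0 → write 0, move →, go to S
S | _00[0]_10000   read 0 → write 0, move ←, go to S
S | _0[0]0_10000   read 0 → write 0, move ←, go to S
S | _[0]00_10000   read 0 → write 0, move ←, go to S
S | [_]000_10000
M halts after 8 transitions.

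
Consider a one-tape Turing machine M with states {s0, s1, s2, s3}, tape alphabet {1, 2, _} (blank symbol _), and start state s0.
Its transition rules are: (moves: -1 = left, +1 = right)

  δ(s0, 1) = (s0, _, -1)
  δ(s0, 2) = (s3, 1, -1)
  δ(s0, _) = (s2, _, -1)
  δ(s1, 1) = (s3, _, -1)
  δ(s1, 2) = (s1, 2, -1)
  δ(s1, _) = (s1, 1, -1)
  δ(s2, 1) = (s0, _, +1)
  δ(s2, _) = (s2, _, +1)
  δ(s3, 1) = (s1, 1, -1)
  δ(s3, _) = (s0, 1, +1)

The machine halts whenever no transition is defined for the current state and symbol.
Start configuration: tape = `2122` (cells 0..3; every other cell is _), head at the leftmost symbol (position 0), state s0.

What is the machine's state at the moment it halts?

s2

state=s0 head=0 tape=___[2]122   (s0,2)→(s3,1,-1)
state=s3 head=-1 tape=__[_]1122   (s3,_)→(s0,1,+1)
state=s0 head=0 tape=__1[1]122   (s0,1)→(s0,_,-1)
state=s0 head=-1 tape=__[1]_122   (s0,1)→(s0,_,-1)
state=s0 head=-2 tape=_[_]__122   (s0,_)→(s2,_,-1)
state=s2 head=-3 tape=[_]___122   (s2,_)→(s2,_,+1)
state=s2 head=-2 tape=_[_]__122   (s2,_)→(s2,_,+1)
state=s2 head=-1 tape=__[_]_122   (s2,_)→(s2,_,+1)
state=s2 head=0 tape=___[_]122   (s2,_)→(s2,_,+1)
state=s2 head=1 tape=____[1]22   (s2,1)→(s0,_,+1)
state=s0 head=2 tape=_____[2]2   (s0,2)→(s3,1,-1)
state=s3 head=1 tape=____[_]12   (s3,_)→(s0,1,+1)
state=s0 head=2 tape=____1[1]2   (s0,1)→(s0,_,-1)
state=s0 head=1 tape=____[1]_2   (s0,1)→(s0,_,-1)
state=s0 head=0 tape=___[_]__2   (s0,_)→(s2,_,-1)
state=s2 head=-1 tape=__[_]___2   (s2,_)→(s2,_,+1)
state=s2 head=0 tape=___[_]__2   (s2,_)→(s2,_,+1)
state=s2 head=1 tape=____[_]_2   (s2,_)→(s2,_,+1)
state=s2 head=2 tape=_____[_]2   (s2,_)→(s2,_,+1)
state=s2 head=3 tape=______[2]
No transition is defined for (s2, 2); M halts in state s2.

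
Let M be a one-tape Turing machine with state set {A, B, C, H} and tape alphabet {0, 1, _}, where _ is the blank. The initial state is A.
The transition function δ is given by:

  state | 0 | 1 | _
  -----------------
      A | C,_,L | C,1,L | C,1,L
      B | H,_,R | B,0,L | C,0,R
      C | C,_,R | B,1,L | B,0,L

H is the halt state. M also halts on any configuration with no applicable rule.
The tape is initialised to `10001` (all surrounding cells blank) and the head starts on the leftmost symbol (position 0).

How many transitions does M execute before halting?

8

state=A head=0 tape=__[1]0001   (A,1)→(C,1,L)
state=C head=-1 tape=_[_]10001   (C,_)→(B,0,L)
state=B head=-2 tape=[_]010001   (B,_)→(C,0,R)
state=C head=-1 tape=0[0]10001   (C,0)→(C,_,R)
state=C head=0 tape=0_[1]0001   (C,1)→(B,1,L)
state=B head=-1 tape=0[_]10001   (B,_)→(C,0,R)
state=C head=0 tape=00[1]0001   (C,1)→(B,1,L)
state=B head=-1 tape=0[0]10001   (B,0)→(H,_,R)
state=H head=0 tape=0_[1]0001
M halts after 8 transitions.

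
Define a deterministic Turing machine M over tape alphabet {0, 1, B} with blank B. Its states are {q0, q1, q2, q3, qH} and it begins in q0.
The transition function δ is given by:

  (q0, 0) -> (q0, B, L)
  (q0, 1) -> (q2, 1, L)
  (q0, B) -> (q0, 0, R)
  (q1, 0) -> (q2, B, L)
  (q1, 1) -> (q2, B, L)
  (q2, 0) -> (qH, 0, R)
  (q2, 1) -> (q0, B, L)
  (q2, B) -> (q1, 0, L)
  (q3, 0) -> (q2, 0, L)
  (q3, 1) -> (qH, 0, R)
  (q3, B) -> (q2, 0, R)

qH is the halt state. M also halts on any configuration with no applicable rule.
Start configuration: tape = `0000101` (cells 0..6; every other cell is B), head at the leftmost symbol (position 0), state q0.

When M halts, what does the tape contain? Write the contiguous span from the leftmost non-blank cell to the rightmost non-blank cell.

state=q0 head=0 tape=BBBB[0]000101   (q0,0)→(q0,B,L)
state=q0 head=-1 tape=BBB[B]B000101   (q0,B)→(q0,0,R)
state=q0 head=0 tape=BBB0[B]000101   (q0,B)→(q0,0,R)
state=q0 head=1 tape=BBB00[0]00101   (q0,0)→(q0,B,L)
state=q0 head=0 tape=BBB0[0]B00101   (q0,0)→(q0,B,L)
state=q0 head=-1 tape=BBB[0]BB00101   (q0,0)→(q0,B,L)
state=q0 head=-2 tape=BB[B]BBB00101   (q0,B)→(q0,0,R)
state=q0 head=-1 tape=BB0[B]BB00101   (q0,B)→(q0,0,R)
state=q0 head=0 tape=BB00[B]B00101   (q0,B)→(q0,0,R)
state=q0 head=1 tape=BB000[B]00101   (q0,B)→(q0,0,R)
state=q0 head=2 tape=BB0000[0]0101   (q0,0)→(q0,B,L)
state=q0 head=1 tape=BB000[0]B0101   (q0,0)→(q0,B,L)
state=q0 head=0 tape=BB00[0]BB0101   (q0,0)→(q0,B,L)
state=q0 head=-1 tape=BB0[0]BBB0101   (q0,0)→(q0,B,L)
state=q0 head=-2 tape=BB[0]BBBB0101   (q0,0)→(q0,B,L)
state=q0 head=-3 tape=B[B]BBBBB0101   (q0,B)→(q0,0,R)
state=q0 head=-2 tape=B0[B]BBBB0101   (q0,B)→(q0,0,R)
state=q0 head=-1 tape=B00[B]BBB0101   (q0,B)→(q0,0,R)
state=q0 head=0 tape=B000[B]BB0101   (q0,B)→(q0,0,R)
state=q0 head=1 tape=B0000[B]B0101   (q0,B)→(q0,0,R)
state=q0 head=2 tape=B00000[B]0101   (q0,B)→(q0,0,R)
state=q0 head=3 tape=B000000[0]101   (q0,0)→(q0,B,L)
state=q0 head=2 tape=B00000[0]B101   (q0,0)→(q0,B,L)
state=q0 head=1 tape=B0000[0]BB101   (q0,0)→(q0,B,L)
state=q0 head=0 tape=B000[0]BBB101   (q0,0)→(q0,B,L)
state=q0 head=-1 tape=B00[0]BBBB101   (q0,0)→(q0,B,L)
state=q0 head=-2 tape=B0[0]BBBBB101   (q0,0)→(q0,B,L)
state=q0 head=-3 tape=B[0]BBBBBB101   (q0,0)→(q0,B,L)
state=q0 head=-4 tape=[B]BBBBBBB101   (q0,B)→(q0,0,R)
state=q0 head=-3 tape=0[B]BBBBBB101   (q0,B)→(q0,0,R)
state=q0 head=-2 tape=00[B]BBBBB101   (q0,B)→(q0,0,R)
state=q0 head=-1 tape=000[B]BBBB101   (q0,B)→(q0,0,R)
state=q0 head=0 tape=0000[B]BBB101   (q0,B)→(q0,0,R)
state=q0 head=1 tape=00000[B]BB101   (q0,B)→(q0,0,R)
state=q0 head=2 tape=000000[B]B101   (q0,B)→(q0,0,R)
state=q0 head=3 tape=0000000[B]101   (q0,B)→(q0,0,R)
state=q0 head=4 tape=00000000[1]01   (q0,1)→(q2,1,L)
state=q2 head=3 tape=0000000[0]101   (q2,0)→(qH,0,R)
state=qH head=4 tape=00000000[1]01
The non-blank tape span at halt is 00000000101.

00000000101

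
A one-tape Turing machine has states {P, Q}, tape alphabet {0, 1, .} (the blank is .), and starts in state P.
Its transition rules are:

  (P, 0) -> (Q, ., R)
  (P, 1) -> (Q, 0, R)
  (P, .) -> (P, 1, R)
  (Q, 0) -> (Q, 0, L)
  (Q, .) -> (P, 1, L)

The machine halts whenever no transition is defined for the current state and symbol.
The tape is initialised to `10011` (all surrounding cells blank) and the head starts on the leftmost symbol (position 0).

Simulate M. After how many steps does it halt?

8

P | ..[1]0011   read 1 → write 0, move R, go to Q
Q | ..0[0]011   read 0 → write 0, move L, go to Q
Q | ..[0]0011   read 0 → write 0, move L, go to Q
Q | .[.]00011   read . → write 1, move L, go to P
P | [.]100011   read . → write 1, move R, go to P
P | 1[1]00011   read 1 → write 0, move R, go to Q
Q | 10[0]0011   read 0 → write 0, move L, go to Q
Q | 1[0]00011   read 0 → write 0, move L, go to Q
Q | [1]000011
M halts after 8 transitions.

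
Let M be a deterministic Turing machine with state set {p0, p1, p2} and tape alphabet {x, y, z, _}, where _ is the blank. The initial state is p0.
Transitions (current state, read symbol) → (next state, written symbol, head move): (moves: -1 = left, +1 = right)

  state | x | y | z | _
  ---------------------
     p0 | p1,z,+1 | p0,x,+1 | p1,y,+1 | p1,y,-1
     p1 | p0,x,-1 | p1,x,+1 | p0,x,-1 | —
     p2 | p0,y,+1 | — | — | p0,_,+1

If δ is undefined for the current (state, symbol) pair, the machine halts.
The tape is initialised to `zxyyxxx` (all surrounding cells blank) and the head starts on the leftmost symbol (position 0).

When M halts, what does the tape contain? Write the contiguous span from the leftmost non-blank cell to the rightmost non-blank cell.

xzxxxxz

state=p0 head=0 tape=[z]xyyxxx_   (p0,z)→(p1,y,+1)
state=p1 head=1 tape=y[x]yyxxx_   (p1,x)→(p0,x,-1)
state=p0 head=0 tape=[y]xyyxxx_   (p0,y)→(p0,x,+1)
state=p0 head=1 tape=x[x]yyxxx_   (p0,x)→(p1,z,+1)
state=p1 head=2 tape=xz[y]yxxx_   (p1,y)→(p1,x,+1)
state=p1 head=3 tape=xzx[y]xxx_   (p1,y)→(p1,x,+1)
state=p1 head=4 tape=xzxx[x]xx_   (p1,x)→(p0,x,-1)
state=p0 head=3 tape=xzx[x]xxx_   (p0,x)→(p1,z,+1)
state=p1 head=4 tape=xzxz[x]xx_   (p1,x)→(p0,x,-1)
state=p0 head=3 tape=xzx[z]xxx_   (p0,z)→(p1,y,+1)
state=p1 head=4 tape=xzxy[x]xx_   (p1,x)→(p0,x,-1)
state=p0 head=3 tape=xzx[y]xxx_   (p0,y)→(p0,x,+1)
state=p0 head=4 tape=xzxx[x]xx_   (p0,x)→(p1,z,+1)
state=p1 head=5 tape=xzxxz[x]x_   (p1,x)→(p0,x,-1)
state=p0 head=4 tape=xzxx[z]xx_   (p0,z)→(p1,y,+1)
state=p1 head=5 tape=xzxxy[x]x_   (p1,x)→(p0,x,-1)
state=p0 head=4 tape=xzxx[y]xx_   (p0,y)→(p0,x,+1)
state=p0 head=5 tape=xzxxx[x]x_   (p0,x)→(p1,z,+1)
state=p1 head=6 tape=xzxxxz[x]_   (p1,x)→(p0,x,-1)
state=p0 head=5 tape=xzxxx[z]x_   (p0,z)→(p1,y,+1)
state=p1 head=6 tape=xzxxxy[x]_   (p1,x)→(p0,x,-1)
state=p0 head=5 tape=xzxxx[y]x_   (p0,y)→(p0,x,+1)
state=p0 head=6 tape=xzxxxx[x]_   (p0,x)→(p1,z,+1)
state=p1 head=7 tape=xzxxxxz[_]
The non-blank tape span at halt is xzxxxxz.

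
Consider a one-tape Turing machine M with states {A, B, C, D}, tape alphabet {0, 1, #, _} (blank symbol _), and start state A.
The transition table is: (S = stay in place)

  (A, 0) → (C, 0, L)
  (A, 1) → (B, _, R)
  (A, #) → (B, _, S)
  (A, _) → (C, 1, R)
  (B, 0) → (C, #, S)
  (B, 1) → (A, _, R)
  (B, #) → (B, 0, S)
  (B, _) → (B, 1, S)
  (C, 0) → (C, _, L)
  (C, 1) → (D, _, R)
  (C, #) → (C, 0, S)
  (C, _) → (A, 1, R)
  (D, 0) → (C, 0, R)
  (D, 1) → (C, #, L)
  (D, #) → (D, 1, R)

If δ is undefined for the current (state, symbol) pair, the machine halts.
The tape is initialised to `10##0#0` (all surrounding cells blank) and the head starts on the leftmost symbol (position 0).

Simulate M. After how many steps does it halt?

A | [1]0##0#0   read 1 → write _, move R, go to B
B | _[0]##0#0   read 0 → write #, move S, go to C
C | _[#]##0#0   read # → write 0, move S, go to C
C | _[0]##0#0   read 0 → write _, move L, go to C
C | [_]_##0#0   read _ → write 1, move R, go to A
A | 1[_]##0#0   read _ → write 1, move R, go to C
C | 11[#]#0#0   read # → write 0, move S, go to C
C | 11[0]#0#0   read 0 → write _, move L, go to C
C | 1[1]_#0#0   read 1 → write _, move R, go to D
D | 1_[_]#0#0
M halts after 9 transitions.

9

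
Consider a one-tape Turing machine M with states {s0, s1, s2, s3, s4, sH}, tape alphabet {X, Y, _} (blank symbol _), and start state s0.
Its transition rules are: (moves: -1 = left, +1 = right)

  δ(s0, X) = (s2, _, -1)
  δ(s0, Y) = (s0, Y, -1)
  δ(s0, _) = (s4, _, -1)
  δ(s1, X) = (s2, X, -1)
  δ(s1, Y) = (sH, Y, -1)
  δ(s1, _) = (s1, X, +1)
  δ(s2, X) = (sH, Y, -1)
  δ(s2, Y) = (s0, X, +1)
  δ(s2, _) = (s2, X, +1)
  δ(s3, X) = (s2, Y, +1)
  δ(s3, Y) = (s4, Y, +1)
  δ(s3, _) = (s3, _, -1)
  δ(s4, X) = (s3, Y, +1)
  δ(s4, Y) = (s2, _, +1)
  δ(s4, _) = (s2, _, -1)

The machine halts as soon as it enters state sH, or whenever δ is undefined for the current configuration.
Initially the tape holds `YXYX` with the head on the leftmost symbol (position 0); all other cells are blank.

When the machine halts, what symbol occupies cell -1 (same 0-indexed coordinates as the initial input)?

state=s0 head=0 tape=___[Y]XYX   (s0,Y)→(s0,Y,-1)
state=s0 head=-1 tape=__[_]YXYX   (s0,_)→(s4,_,-1)
state=s4 head=-2 tape=_[_]_YXYX   (s4,_)→(s2,_,-1)
state=s2 head=-3 tape=[_]__YXYX   (s2,_)→(s2,X,+1)
state=s2 head=-2 tape=X[_]_YXYX   (s2,_)→(s2,X,+1)
state=s2 head=-1 tape=XX[_]YXYX   (s2,_)→(s2,X,+1)
state=s2 head=0 tape=XXX[Y]XYX   (s2,Y)→(s0,X,+1)
state=s0 head=1 tape=XXXX[X]YX   (s0,X)→(s2,_,-1)
state=s2 head=0 tape=XXX[X]_YX   (s2,X)→(sH,Y,-1)
state=sH head=-1 tape=XX[X]Y_YX
Cell -1 holds X when M halts.

X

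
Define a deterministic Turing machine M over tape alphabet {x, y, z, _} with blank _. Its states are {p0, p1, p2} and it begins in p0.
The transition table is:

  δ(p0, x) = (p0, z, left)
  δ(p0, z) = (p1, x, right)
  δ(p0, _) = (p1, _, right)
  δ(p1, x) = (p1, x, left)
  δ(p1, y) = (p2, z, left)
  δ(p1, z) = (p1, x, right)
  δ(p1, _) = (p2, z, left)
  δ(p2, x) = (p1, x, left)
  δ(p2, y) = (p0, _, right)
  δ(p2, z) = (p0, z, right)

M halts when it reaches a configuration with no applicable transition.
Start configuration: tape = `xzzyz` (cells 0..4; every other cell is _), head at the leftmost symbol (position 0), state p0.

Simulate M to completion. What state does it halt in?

p2

state=p0 head=0 tape=__[x]zzyz   (p0,x)→(p0,z,left)
state=p0 head=-1 tape=_[_]zzzyz   (p0,_)→(p1,_,right)
state=p1 head=0 tape=__[z]zzyz   (p1,z)→(p1,x,right)
state=p1 head=1 tape=__x[z]zyz   (p1,z)→(p1,x,right)
state=p1 head=2 tape=__xx[z]yz   (p1,z)→(p1,x,right)
state=p1 head=3 tape=__xxx[y]z   (p1,y)→(p2,z,left)
state=p2 head=2 tape=__xx[x]zz   (p2,x)→(p1,x,left)
state=p1 head=1 tape=__x[x]xzz   (p1,x)→(p1,x,left)
state=p1 head=0 tape=__[x]xxzz   (p1,x)→(p1,x,left)
state=p1 head=-1 tape=_[_]xxxzz   (p1,_)→(p2,z,left)
state=p2 head=-2 tape=[_]zxxxzz
No transition is defined for (p2, _); M halts in state p2.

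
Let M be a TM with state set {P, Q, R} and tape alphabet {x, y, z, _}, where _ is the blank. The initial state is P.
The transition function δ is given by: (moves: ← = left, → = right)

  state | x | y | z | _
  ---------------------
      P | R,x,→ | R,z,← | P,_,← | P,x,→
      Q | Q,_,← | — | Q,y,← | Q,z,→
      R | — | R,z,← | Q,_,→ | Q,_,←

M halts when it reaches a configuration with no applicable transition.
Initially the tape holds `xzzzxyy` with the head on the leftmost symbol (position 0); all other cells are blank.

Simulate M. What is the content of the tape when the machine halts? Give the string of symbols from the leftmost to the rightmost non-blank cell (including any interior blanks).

state=P head=0 tape=[x]zzzxyy   (P,x)→(R,x,→)
state=R head=1 tape=x[z]zzxyy   (R,z)→(Q,_,→)
state=Q head=2 tape=x_[z]zxyy   (Q,z)→(Q,y,←)
state=Q head=1 tape=x[_]yzxyy   (Q,_)→(Q,z,→)
state=Q head=2 tape=xz[y]zxyy
The non-blank tape span at halt is xzyzxyy.

xzyzxyy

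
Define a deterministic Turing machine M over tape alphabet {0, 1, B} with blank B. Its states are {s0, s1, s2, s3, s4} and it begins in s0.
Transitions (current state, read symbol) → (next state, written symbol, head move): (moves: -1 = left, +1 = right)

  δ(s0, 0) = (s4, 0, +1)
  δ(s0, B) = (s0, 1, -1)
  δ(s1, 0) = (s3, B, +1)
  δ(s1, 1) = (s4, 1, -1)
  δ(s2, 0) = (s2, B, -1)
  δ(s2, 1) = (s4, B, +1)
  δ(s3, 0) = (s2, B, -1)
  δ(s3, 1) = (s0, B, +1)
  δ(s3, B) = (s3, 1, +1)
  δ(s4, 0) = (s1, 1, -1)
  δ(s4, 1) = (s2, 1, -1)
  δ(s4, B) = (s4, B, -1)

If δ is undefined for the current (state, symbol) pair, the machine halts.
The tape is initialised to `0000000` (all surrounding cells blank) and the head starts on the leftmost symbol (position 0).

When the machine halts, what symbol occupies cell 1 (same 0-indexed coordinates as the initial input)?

B

s0 | [0]000000B   read 0 → write 0, move +1, go to s4
s4 | 0[0]00000B   read 0 → write 1, move -1, go to s1
s1 | [0]100000B   read 0 → write B, move +1, go to s3
s3 | B[1]00000B   read 1 → write B, move +1, go to s0
s0 | BB[0]0000B   read 0 → write 0, move +1, go to s4
s4 | BB0[0]000B   read 0 → write 1, move -1, go to s1
s1 | BB[0]1000B   read 0 → write B, move +1, go to s3
s3 | BBB[1]000B   read 1 → write B, move +1, go to s0
s0 | BBBB[0]00B   read 0 → write 0, move +1, go to s4
s4 | BBBB0[0]0B   read 0 → write 1, move -1, go to s1
s1 | BBBB[0]10B   read 0 → write B, move +1, go to s3
s3 | BBBBB[1]0B   read 1 → write B, move +1, go to s0
s0 | BBBBBB[0]B   read 0 → write 0, move +1, go to s4
s4 | BBBBBB0[B]   read B → write B, move -1, go to s4
s4 | BBBBBB[0]B   read 0 → write 1, move -1, go to s1
s1 | BBBBB[B]1B
Cell 1 holds B when M halts.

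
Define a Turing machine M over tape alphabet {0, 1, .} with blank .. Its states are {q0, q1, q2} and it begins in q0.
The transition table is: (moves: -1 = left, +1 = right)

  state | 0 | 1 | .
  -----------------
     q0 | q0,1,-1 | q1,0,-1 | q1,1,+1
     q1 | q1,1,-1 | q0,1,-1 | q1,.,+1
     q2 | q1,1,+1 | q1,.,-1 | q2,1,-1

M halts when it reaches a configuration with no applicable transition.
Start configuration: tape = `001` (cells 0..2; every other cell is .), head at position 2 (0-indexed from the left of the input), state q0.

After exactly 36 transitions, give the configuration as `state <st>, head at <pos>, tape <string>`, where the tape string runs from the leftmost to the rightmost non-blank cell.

state=q0 head=2 tape=......00[1]   (q0,1)→(q1,0,-1)
state=q1 head=1 tape=......0[0]0   (q1,0)→(q1,1,-1)
state=q1 head=0 tape=......[0]10   (q1,0)→(q1,1,-1)
state=q1 head=-1 tape=.....[.]110   (q1,.)→(q1,.,+1)
state=q1 head=0 tape=......[1]10   (q1,1)→(q0,1,-1)
state=q0 head=-1 tape=.....[.]110   (q0,.)→(q1,1,+1)
state=q1 head=0 tape=.....1[1]10   (q1,1)→(q0,1,-1)
state=q0 head=-1 tape=.....[1]110   (q0,1)→(q1,0,-1)
state=q1 head=-2 tape=....[.]0110   (q1,.)→(q1,.,+1)
state=q1 head=-1 tape=.....[0]110   (q1,0)→(q1,1,-1)
state=q1 head=-2 tape=....[.]1110   (q1,.)→(q1,.,+1)
state=q1 head=-1 tape=.....[1]110   (q1,1)→(q0,1,-1)
state=q0 head=-2 tape=....[.]1110   (q0,.)→(q1,1,+1)
state=q1 head=-1 tape=....1[1]110   (q1,1)→(q0,1,-1)
state=q0 head=-2 tape=....[1]1110   (q0,1)→(q1,0,-1)
state=q1 head=-3 tape=...[.]01110   (q1,.)→(q1,.,+1)
state=q1 head=-2 tape=....[0]1110   (q1,0)→(q1,1,-1)
state=q1 head=-3 tape=...[.]11110   (q1,.)→(q1,.,+1)
state=q1 head=-2 tape=....[1]1110   (q1,1)→(q0,1,-1)
state=q0 head=-3 tape=...[.]11110   (q0,.)→(q1,1,+1)
state=q1 head=-2 tape=...1[1]1110   (q1,1)→(q0,1,-1)
state=q0 head=-3 tape=...[1]11110   (q0,1)→(q1,0,-1)
state=q1 head=-4 tape=..[.]011110   (q1,.)→(q1,.,+1)
state=q1 head=-3 tape=...[0]11110   (q1,0)→(q1,1,-1)
state=q1 head=-4 tape=..[.]111110   (q1,.)→(q1,.,+1)
state=q1 head=-3 tape=...[1]11110   (q1,1)→(q0,1,-1)
state=q0 head=-4 tape=..[.]111110   (q0,.)→(q1,1,+1)
state=q1 head=-3 tape=..1[1]11110   (q1,1)→(q0,1,-1)
state=q0 head=-4 tape=..[1]111110   (q0,1)→(q1,0,-1)
state=q1 head=-5 tape=.[.]0111110   (q1,.)→(q1,.,+1)
state=q1 head=-4 tape=..[0]111110   (q1,0)→(q1,1,-1)
state=q1 head=-5 tape=.[.]1111110   (q1,.)→(q1,.,+1)
state=q1 head=-4 tape=..[1]111110   (q1,1)→(q0,1,-1)
state=q0 head=-5 tape=.[.]1111110   (q0,.)→(q1,1,+1)
state=q1 head=-4 tape=.1[1]111110   (q1,1)→(q0,1,-1)
state=q0 head=-5 tape=.[1]1111110   (q0,1)→(q1,0,-1)
state=q1 head=-6 tape=[.]01111110
After 36 steps: state q1, head at -6, tape 01111110.

state q1, head at -6, tape 01111110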